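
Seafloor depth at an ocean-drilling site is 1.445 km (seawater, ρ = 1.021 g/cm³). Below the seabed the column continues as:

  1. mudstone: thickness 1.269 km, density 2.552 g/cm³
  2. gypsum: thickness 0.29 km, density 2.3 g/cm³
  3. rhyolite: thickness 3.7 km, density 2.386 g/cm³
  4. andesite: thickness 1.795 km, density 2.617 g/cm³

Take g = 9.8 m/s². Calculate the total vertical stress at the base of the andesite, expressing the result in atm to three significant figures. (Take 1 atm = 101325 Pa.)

seawater: 1021 kg/m³ × 9.8 m/s² × 1445 m = 1.446×10^7 Pa = 142.7 atm
mudstone: 2552 kg/m³ × 9.8 m/s² × 1269 m = 3.174×10^7 Pa = 313.2 atm
gypsum: 2300 kg/m³ × 9.8 m/s² × 290 m = 6.537×10^6 Pa = 64.51 atm
rhyolite: 2386 kg/m³ × 9.8 m/s² × 3700 m = 8.652×10^7 Pa = 853.9 atm
andesite: 2617 kg/m³ × 9.8 m/s² × 1795 m = 4.604×10^7 Pa = 454.3 atm
Total = 142.7 + 313.2 + 64.51 + 853.9 + 454.3 = 1828.6 atm

1830 atm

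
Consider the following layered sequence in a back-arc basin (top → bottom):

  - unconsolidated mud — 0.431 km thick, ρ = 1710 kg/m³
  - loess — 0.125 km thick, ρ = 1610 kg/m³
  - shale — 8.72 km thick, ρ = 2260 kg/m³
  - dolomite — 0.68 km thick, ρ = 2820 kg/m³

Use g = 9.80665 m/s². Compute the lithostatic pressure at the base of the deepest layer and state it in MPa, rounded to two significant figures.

220 MPa

unconsolidated mud: 1710 kg/m³ × 9.80665 m/s² × 431 m = 7.228×10^6 Pa = 7.228 MPa
loess: 1610 kg/m³ × 9.80665 m/s² × 125 m = 1.974×10^6 Pa = 1.974 MPa
shale: 2260 kg/m³ × 9.80665 m/s² × 8720 m = 1.933×10^8 Pa = 193.3 MPa
dolomite: 2820 kg/m³ × 9.80665 m/s² × 680 m = 1.881×10^7 Pa = 18.81 MPa
Total = 7.228 + 1.974 + 193.3 + 18.81 = 221.27 MPa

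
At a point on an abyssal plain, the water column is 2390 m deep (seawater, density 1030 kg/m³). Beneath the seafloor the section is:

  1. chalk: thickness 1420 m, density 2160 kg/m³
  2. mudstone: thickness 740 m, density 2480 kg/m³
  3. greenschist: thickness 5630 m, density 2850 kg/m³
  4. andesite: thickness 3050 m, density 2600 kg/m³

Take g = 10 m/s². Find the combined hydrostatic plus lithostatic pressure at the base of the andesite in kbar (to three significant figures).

3.13 kbar

seawater: 1030 kg/m³ × 10 m/s² × 2390 m = 2.462×10^7 Pa = 0.2462 kbar
chalk: 2160 kg/m³ × 10 m/s² × 1420 m = 3.067×10^7 Pa = 0.3067 kbar
mudstone: 2480 kg/m³ × 10 m/s² × 740 m = 1.835×10^7 Pa = 0.1835 kbar
greenschist: 2850 kg/m³ × 10 m/s² × 5630 m = 1.605×10^8 Pa = 1.605 kbar
andesite: 2600 kg/m³ × 10 m/s² × 3050 m = 7.930×10^7 Pa = 0.7930 kbar
Total = 0.2462 + 0.3067 + 0.1835 + 1.605 + 0.7930 = 3.1340 kbar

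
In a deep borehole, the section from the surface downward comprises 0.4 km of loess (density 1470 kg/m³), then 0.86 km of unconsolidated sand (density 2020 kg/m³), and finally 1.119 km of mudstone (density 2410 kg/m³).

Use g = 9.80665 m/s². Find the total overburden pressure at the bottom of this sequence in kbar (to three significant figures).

loess: 1470 kg/m³ × 9.80665 m/s² × 400 m = 5.766×10^6 Pa = 0.05766 kbar
unconsolidated sand: 2020 kg/m³ × 9.80665 m/s² × 860 m = 1.704×10^7 Pa = 0.1704 kbar
mudstone: 2410 kg/m³ × 9.80665 m/s² × 1119 m = 2.645×10^7 Pa = 0.2645 kbar
Total = 0.05766 + 0.1704 + 0.2645 = 0.49249 kbar

0.492 kbar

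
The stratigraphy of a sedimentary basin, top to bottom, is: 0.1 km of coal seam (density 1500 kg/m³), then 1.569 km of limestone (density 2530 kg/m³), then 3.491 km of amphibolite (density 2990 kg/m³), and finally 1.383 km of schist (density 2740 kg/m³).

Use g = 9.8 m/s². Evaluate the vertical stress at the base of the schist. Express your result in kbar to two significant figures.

1.8 kbar

coal seam: 1500 kg/m³ × 9.8 m/s² × 100 m = 1.470×10^6 Pa = 0.01470 kbar
limestone: 2530 kg/m³ × 9.8 m/s² × 1569 m = 3.890×10^7 Pa = 0.3890 kbar
amphibolite: 2990 kg/m³ × 9.8 m/s² × 3491 m = 1.023×10^8 Pa = 1.023 kbar
schist: 2740 kg/m³ × 9.8 m/s² × 1383 m = 3.714×10^7 Pa = 0.3714 kbar
Total = 0.01470 + 0.3890 + 1.023 + 0.3714 = 1.7980 kbar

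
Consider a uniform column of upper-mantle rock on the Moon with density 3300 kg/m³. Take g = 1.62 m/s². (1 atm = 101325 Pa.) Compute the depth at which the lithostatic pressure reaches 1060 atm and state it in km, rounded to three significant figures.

h = P/(ρg) = 1060 atm / (3300 kg/m³ × 1.62 m/s²) = 1.074×10^8 Pa / 5346.0 Pa/m = 20091 m
= 20.091 km

20.1 km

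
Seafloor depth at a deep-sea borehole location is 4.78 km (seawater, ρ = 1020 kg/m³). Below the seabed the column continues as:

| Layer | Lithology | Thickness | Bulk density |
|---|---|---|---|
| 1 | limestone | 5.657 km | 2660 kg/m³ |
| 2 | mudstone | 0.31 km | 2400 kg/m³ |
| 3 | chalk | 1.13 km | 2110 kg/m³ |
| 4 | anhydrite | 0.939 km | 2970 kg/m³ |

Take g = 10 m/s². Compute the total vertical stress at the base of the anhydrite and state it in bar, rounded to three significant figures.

seawater: 1020 kg/m³ × 10 m/s² × 4780 m = 4.876×10^7 Pa = 487.6 bar
limestone: 2660 kg/m³ × 10 m/s² × 5657 m = 1.505×10^8 Pa = 1505 bar
mudstone: 2400 kg/m³ × 10 m/s² × 310 m = 7.440×10^6 Pa = 74.40 bar
chalk: 2110 kg/m³ × 10 m/s² × 1130 m = 2.384×10^7 Pa = 238.4 bar
anhydrite: 2970 kg/m³ × 10 m/s² × 939 m = 2.789×10^7 Pa = 278.9 bar
Total = 487.6 + 1505 + 74.40 + 238.4 + 278.9 = 2584.0 bar

2580 bar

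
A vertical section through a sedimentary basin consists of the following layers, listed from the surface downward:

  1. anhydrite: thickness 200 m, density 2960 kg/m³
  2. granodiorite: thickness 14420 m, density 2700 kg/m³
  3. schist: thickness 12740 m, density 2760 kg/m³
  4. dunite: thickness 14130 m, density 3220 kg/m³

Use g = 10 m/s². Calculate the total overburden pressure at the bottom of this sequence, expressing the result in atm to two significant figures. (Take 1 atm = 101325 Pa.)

12000 atm

anhydrite: 2960 kg/m³ × 10 m/s² × 200 m = 5.920×10^6 Pa = 58.43 atm
granodiorite: 2700 kg/m³ × 10 m/s² × 14420 m = 3.893×10^8 Pa = 3842 atm
schist: 2760 kg/m³ × 10 m/s² × 12740 m = 3.516×10^8 Pa = 3470 atm
dunite: 3220 kg/m³ × 10 m/s² × 14130 m = 4.550×10^8 Pa = 4490 atm
Total = 58.43 + 3842 + 3470 + 4490 = 11862 atm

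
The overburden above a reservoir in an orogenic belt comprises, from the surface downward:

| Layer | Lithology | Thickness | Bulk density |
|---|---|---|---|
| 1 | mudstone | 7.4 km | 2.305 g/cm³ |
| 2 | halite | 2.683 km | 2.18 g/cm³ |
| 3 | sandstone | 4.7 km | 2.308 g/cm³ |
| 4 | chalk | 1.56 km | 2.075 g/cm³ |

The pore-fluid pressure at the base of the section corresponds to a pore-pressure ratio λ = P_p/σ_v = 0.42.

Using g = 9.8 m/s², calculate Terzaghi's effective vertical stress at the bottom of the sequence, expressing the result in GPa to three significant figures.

0.210 GPa

Overburden (lithostatic) stress σ_v:
mudstone: 2305 kg/m³ × 9.8 m/s² × 7400 m = 1.672×10^8 Pa = 167.2 MPa
halite: 2180 kg/m³ × 9.8 m/s² × 2683 m = 5.732×10^7 Pa = 57.32 MPa
sandstone: 2308 kg/m³ × 9.8 m/s² × 4700 m = 1.063×10^8 Pa = 106.3 MPa
chalk: 2075 kg/m³ × 9.8 m/s² × 1560 m = 3.172×10^7 Pa = 31.72 MPa
Total = 167.2 + 57.32 + 106.3 + 31.72 = 362.51 MPa
Pore pressure P_p = λ·σ_v = 0.42 × 362.5 MPa = 152.3 MPa
Effective stress σ' = σ_v − P_p = 362.5 − 152.3 = 210.25 MPa = 0.21025 GPa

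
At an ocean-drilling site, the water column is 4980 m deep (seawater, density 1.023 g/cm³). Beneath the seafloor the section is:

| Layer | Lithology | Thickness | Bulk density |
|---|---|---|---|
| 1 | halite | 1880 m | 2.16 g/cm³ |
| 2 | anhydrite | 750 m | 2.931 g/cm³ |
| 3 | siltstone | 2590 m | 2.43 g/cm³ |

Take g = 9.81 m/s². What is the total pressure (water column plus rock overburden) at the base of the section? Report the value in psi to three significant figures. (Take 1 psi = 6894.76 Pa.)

seawater: 1023 kg/m³ × 9.81 m/s² × 4980 m = 4.998×10^7 Pa = 7249 psi
halite: 2160 kg/m³ × 9.81 m/s² × 1880 m = 3.984×10^7 Pa = 5778 psi
anhydrite: 2931 kg/m³ × 9.81 m/s² × 750 m = 2.156×10^7 Pa = 3128 psi
siltstone: 2430 kg/m³ × 9.81 m/s² × 2590 m = 6.174×10^7 Pa = 8955 psi
Total = 7249 + 5778 + 3128 + 8955 = 25109 psi

25100 psi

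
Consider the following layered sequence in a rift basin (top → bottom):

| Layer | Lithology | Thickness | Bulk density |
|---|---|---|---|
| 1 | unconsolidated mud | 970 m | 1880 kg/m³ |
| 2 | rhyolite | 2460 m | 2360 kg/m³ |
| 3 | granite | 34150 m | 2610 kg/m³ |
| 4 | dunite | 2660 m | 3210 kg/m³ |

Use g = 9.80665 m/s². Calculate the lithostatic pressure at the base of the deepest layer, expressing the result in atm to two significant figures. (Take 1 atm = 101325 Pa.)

10000 atm

unconsolidated mud: 1880 kg/m³ × 9.80665 m/s² × 970 m = 1.788×10^7 Pa = 176.5 atm
rhyolite: 2360 kg/m³ × 9.80665 m/s² × 2460 m = 5.693×10^7 Pa = 561.9 atm
granite: 2610 kg/m³ × 9.80665 m/s² × 34150 m = 8.741×10^8 Pa = 8627 atm
dunite: 3210 kg/m³ × 9.80665 m/s² × 2660 m = 8.374×10^7 Pa = 826.4 atm
Total = 176.5 + 561.9 + 8627 + 826.4 = 10191 atm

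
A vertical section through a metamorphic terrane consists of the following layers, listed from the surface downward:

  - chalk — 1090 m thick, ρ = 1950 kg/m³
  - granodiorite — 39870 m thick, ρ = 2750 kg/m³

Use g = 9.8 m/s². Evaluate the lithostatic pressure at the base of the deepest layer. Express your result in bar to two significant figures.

11000 bar

chalk: 1950 kg/m³ × 9.8 m/s² × 1090 m = 2.083×10^7 Pa = 208.3 bar
granodiorite: 2750 kg/m³ × 9.8 m/s² × 39870 m = 1.074×10^9 Pa = 10745 bar
Total = 208.3 + 10745 = 10953 bar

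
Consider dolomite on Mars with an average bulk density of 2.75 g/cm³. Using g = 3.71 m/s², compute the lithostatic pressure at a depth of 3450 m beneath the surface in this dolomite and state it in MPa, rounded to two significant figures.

dolomite: 2750 kg/m³ × 3.71 m/s² × 3450 m = 3.520×10^7 Pa = 35.20 MPa

35 MPa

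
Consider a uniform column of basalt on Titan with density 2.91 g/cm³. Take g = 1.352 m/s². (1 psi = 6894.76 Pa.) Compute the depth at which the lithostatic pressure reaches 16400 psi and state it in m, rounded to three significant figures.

28700 m

h = P/(ρg) = 16400 psi / (2910 kg/m³ × 1.352 m/s²) = 1.131×10^8 Pa / 3934.3 Pa/m = 28740 m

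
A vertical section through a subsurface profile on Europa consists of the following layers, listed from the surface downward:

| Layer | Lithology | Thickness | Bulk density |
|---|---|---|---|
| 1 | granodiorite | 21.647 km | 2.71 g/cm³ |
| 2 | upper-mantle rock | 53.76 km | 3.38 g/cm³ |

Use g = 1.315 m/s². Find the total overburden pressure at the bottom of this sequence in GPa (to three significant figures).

granodiorite: 2710 kg/m³ × 1.315 m/s² × 21647 m = 7.714×10^7 Pa = 0.07714 GPa
upper-mantle rock: 3380 kg/m³ × 1.315 m/s² × 53760 m = 2.389×10^8 Pa = 0.2389 GPa
Total = 0.07714 + 0.2389 = 0.31609 GPa

0.316 GPa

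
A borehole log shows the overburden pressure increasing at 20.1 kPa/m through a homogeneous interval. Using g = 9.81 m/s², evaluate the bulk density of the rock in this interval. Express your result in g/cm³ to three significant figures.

ρ = (dP/dz)/g = 20.1 kPa/m / 9.81 m/s² = 20100 Pa/m / 9.81 m/s² = 2048.9 kg/m³
= 2.049 g/cm³

2.05 g/cm³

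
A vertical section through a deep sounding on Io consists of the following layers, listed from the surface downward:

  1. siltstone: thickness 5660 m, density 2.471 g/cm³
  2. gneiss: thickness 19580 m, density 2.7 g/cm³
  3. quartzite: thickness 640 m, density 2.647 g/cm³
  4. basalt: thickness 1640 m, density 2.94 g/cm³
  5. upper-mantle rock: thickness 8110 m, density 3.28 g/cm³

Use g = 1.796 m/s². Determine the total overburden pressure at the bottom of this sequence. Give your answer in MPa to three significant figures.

siltstone: 2471 kg/m³ × 1.796 m/s² × 5660 m = 2.512×10^7 Pa = 25.12 MPa
gneiss: 2700 kg/m³ × 1.796 m/s² × 19580 m = 9.495×10^7 Pa = 94.95 MPa
quartzite: 2647 kg/m³ × 1.796 m/s² × 640 m = 3.043×10^6 Pa = 3.043 MPa
basalt: 2940 kg/m³ × 1.796 m/s² × 1640 m = 8.660×10^6 Pa = 8.660 MPa
upper-mantle rock: 3280 kg/m³ × 1.796 m/s² × 8110 m = 4.778×10^7 Pa = 47.78 MPa
Total = 25.12 + 94.95 + 3.043 + 8.660 + 47.78 = 179.54 MPa

180 MPa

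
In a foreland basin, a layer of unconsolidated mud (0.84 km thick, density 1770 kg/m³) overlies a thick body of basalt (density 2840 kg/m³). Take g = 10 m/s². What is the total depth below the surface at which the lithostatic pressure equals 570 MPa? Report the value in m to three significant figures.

20400 m

Pressure at base of upper layers: 1770×10×840 = 1.487×10^7 Pa = 14.87 MPa
Remaining pressure to be supplied by basalt: 5.700×10^8 − 1.487×10^7 = 5.551×10^8 Pa
Additional depth in basalt = 5.551×10^8 Pa / (2840 kg/m³ × 10 m/s²) = 19547 m
Total depth = 840 m + 19547 m = 20387 m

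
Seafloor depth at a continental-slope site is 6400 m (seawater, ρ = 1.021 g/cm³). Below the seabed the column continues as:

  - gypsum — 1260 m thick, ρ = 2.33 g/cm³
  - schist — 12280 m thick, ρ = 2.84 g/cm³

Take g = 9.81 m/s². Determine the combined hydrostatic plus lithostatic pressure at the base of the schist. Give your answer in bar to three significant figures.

4350 bar

seawater: 1021 kg/m³ × 9.81 m/s² × 6400 m = 6.410×10^7 Pa = 641.0 bar
gypsum: 2330 kg/m³ × 9.81 m/s² × 1260 m = 2.880×10^7 Pa = 288.0 bar
schist: 2840 kg/m³ × 9.81 m/s² × 12280 m = 3.421×10^8 Pa = 3421 bar
Total = 641.0 + 288.0 + 3421 = 4350.3 bar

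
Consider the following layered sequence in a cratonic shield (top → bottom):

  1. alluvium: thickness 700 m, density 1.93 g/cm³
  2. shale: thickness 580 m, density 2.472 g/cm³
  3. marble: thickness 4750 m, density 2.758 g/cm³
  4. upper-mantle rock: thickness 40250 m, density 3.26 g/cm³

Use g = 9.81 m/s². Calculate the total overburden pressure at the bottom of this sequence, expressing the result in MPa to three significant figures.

1440 MPa

alluvium: 1930 kg/m³ × 9.81 m/s² × 700 m = 1.325×10^7 Pa = 13.25 MPa
shale: 2472 kg/m³ × 9.81 m/s² × 580 m = 1.407×10^7 Pa = 14.07 MPa
marble: 2758 kg/m³ × 9.81 m/s² × 4750 m = 1.285×10^8 Pa = 128.5 MPa
upper-mantle rock: 3260 kg/m³ × 9.81 m/s² × 40250 m = 1.287×10^9 Pa = 1287 MPa
Total = 13.25 + 14.07 + 128.5 + 1287 = 1443.1 MPa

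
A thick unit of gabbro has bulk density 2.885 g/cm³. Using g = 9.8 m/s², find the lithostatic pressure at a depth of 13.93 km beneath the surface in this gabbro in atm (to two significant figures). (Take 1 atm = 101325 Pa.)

gabbro: 2885 kg/m³ × 9.8 m/s² × 13930 m = 3.938×10^8 Pa = 3887 atm

3900 atm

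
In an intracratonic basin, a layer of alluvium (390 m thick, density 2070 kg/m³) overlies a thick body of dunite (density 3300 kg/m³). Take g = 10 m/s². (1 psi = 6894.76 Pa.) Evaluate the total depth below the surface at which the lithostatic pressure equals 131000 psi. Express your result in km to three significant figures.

27.5 km

Pressure at base of upper layers: 2070×10×390 = 8.073×10^6 Pa = 1171 psi
Remaining pressure to be supplied by dunite: 9.032×10^8 − 8.073×10^6 = 8.951×10^8 Pa
Additional depth in dunite = 8.951×10^8 Pa / (3300 kg/m³ × 10 m/s²) = 27125 m
Total depth = 390 m + 27125 m = 27515 m
= 27.515 km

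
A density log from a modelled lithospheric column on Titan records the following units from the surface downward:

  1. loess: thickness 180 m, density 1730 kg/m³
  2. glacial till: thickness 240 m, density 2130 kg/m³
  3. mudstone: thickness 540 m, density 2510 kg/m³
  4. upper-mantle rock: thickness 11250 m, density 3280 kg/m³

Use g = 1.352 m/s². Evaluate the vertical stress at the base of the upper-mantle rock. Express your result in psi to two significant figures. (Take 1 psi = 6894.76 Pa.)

loess: 1730 kg/m³ × 1.352 m/s² × 180 m = 4.210×10^5 Pa = 61.06 psi
glacial till: 2130 kg/m³ × 1.352 m/s² × 240 m = 6.911×10^5 Pa = 100.2 psi
mudstone: 2510 kg/m³ × 1.352 m/s² × 540 m = 1.833×10^6 Pa = 265.8 psi
upper-mantle rock: 3280 kg/m³ × 1.352 m/s² × 11250 m = 4.989×10^7 Pa = 7236 psi
Total = 61.06 + 100.2 + 265.8 + 7236 = 7662.8 psi

7700 psi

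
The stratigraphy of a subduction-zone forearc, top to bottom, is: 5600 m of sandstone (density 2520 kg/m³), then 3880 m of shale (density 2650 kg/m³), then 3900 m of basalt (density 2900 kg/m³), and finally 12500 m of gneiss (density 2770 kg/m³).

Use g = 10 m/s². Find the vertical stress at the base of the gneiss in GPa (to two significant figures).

0.70 GPa

sandstone: 2520 kg/m³ × 10 m/s² × 5600 m = 1.411×10^8 Pa = 0.1411 GPa
shale: 2650 kg/m³ × 10 m/s² × 3880 m = 1.028×10^8 Pa = 0.1028 GPa
basalt: 2900 kg/m³ × 10 m/s² × 3900 m = 1.131×10^8 Pa = 0.1131 GPa
gneiss: 2770 kg/m³ × 10 m/s² × 12500 m = 3.462×10^8 Pa = 0.3463 GPa
Total = 0.1411 + 0.1028 + 0.1131 + 0.3463 = 0.70329 GPa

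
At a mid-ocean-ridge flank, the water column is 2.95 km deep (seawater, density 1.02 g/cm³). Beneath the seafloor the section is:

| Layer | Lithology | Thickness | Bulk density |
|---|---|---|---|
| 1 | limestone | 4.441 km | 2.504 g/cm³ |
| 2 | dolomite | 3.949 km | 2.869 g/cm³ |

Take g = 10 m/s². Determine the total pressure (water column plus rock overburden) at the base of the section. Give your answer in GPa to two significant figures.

seawater: 1020 kg/m³ × 10 m/s² × 2950 m = 3.009×10^7 Pa = 0.03009 GPa
limestone: 2504 kg/m³ × 10 m/s² × 4441 m = 1.112×10^8 Pa = 0.1112 GPa
dolomite: 2869 kg/m³ × 10 m/s² × 3949 m = 1.133×10^8 Pa = 0.1133 GPa
Total = 0.03009 + 0.1112 + 0.1133 = 0.25459 GPa

0.25 GPa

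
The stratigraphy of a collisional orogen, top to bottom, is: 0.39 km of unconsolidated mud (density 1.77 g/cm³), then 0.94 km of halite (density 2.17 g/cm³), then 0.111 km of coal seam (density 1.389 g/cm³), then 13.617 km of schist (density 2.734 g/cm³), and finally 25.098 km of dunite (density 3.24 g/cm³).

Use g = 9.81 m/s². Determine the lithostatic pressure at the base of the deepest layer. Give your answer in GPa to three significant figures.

unconsolidated mud: 1770 kg/m³ × 9.81 m/s² × 390 m = 6.772×10^6 Pa = 6.772×10^-3 GPa
halite: 2170 kg/m³ × 9.81 m/s² × 940 m = 2.001×10^7 Pa = 0.02001 GPa
coal seam: 1389 kg/m³ × 9.81 m/s² × 111 m = 1.512×10^6 Pa = 1.512×10^-3 GPa
schist: 2734 kg/m³ × 9.81 m/s² × 13617 m = 3.652×10^8 Pa = 0.3652 GPa
dunite: 3240 kg/m³ × 9.81 m/s² × 25098 m = 7.977×10^8 Pa = 0.7977 GPa
Total = 6.772×10^-3 + 0.02001 + 1.512×10^-3 + 0.3652 + 0.7977 = 1.1912 GPa

1.19 GPa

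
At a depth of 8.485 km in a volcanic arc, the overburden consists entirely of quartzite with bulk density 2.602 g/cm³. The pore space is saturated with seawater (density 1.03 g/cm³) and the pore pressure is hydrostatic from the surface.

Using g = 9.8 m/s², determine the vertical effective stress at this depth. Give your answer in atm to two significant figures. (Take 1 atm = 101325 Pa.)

Overburden (lithostatic) stress σ_v:
quartzite: 2602 kg/m³ × 9.8 m/s² × 8485 m = 2.164×10^8 Pa = 216.4 MPa
Pore pressure P_p = 1030 kg/m³ × 9.8 m/s² × 8485 m = 8.565×10^7 Pa = 85.65 MPa
Effective stress σ' = σ_v − P_p = 216.4 − 85.65 = 130.72 MPa = 1290.1 atm

1300 atm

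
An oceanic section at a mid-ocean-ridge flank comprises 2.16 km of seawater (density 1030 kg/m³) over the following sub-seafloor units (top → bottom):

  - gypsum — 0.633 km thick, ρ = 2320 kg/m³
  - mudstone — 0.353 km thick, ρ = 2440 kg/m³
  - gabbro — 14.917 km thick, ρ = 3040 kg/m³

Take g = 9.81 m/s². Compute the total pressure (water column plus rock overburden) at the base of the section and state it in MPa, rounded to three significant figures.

seawater: 1030 kg/m³ × 9.81 m/s² × 2160 m = 2.183×10^7 Pa = 21.83 MPa
gypsum: 2320 kg/m³ × 9.81 m/s² × 633 m = 1.441×10^7 Pa = 14.41 MPa
mudstone: 2440 kg/m³ × 9.81 m/s² × 353 m = 8.450×10^6 Pa = 8.450 MPa
gabbro: 3040 kg/m³ × 9.81 m/s² × 14917 m = 4.449×10^8 Pa = 444.9 MPa
Total = 21.83 + 14.41 + 8.450 + 444.9 = 489.54 MPa

490 MPa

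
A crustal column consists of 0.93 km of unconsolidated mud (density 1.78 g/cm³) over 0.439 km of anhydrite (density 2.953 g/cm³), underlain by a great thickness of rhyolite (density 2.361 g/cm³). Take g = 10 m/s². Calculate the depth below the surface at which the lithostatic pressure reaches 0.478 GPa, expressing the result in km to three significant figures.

20.4 km

Pressure at base of upper layers: 1780×10×930 + 2953×10×439 = 2.952×10^7 Pa = 0.02952 GPa
Remaining pressure to be supplied by rhyolite: 4.780×10^8 − 2.952×10^7 = 4.485×10^8 Pa
Additional depth in rhyolite = 4.485×10^8 Pa / (2361 kg/m³ × 10 m/s²) = 18995 m
Total depth = 1369 m + 18995 m = 20364 m
= 20.364 km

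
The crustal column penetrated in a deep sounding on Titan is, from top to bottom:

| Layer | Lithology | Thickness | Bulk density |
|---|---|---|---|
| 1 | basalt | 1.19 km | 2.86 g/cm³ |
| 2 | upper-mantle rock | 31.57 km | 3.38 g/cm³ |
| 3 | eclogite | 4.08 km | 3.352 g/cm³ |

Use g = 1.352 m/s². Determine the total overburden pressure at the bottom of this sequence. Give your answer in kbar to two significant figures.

basalt: 2860 kg/m³ × 1.352 m/s² × 1190 m = 4.601×10^6 Pa = 0.04601 kbar
upper-mantle rock: 3380 kg/m³ × 1.352 m/s² × 31570 m = 1.443×10^8 Pa = 1.443 kbar
eclogite: 3352 kg/m³ × 1.352 m/s² × 4080 m = 1.849×10^7 Pa = 0.1849 kbar
Total = 0.04601 + 1.443 + 0.1849 = 1.6736 kbar

1.7 kbar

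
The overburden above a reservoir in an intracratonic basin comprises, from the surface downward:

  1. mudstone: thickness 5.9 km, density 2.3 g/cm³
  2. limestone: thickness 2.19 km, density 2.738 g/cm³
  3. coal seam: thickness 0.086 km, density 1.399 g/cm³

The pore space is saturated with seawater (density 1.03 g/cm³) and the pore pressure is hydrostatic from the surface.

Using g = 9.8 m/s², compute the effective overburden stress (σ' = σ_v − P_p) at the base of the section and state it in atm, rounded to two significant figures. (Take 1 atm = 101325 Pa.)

Overburden (lithostatic) stress σ_v:
mudstone: 2300 kg/m³ × 9.8 m/s² × 5900 m = 1.330×10^8 Pa = 133.0 MPa
limestone: 2738 kg/m³ × 9.8 m/s² × 2190 m = 5.876×10^7 Pa = 58.76 MPa
coal seam: 1399 kg/m³ × 9.8 m/s² × 86 m = 1.179×10^6 Pa = 1.179 MPa
Total = 133.0 + 58.76 + 1.179 = 192.93 MPa
Pore pressure P_p = 1030 kg/m³ × 9.8 m/s² × 8176 m = 8.253×10^7 Pa = 82.53 MPa
Effective stress σ' = σ_v − P_p = 192.9 − 82.53 = 110.40 MPa = 1089.6 atm

1100 atm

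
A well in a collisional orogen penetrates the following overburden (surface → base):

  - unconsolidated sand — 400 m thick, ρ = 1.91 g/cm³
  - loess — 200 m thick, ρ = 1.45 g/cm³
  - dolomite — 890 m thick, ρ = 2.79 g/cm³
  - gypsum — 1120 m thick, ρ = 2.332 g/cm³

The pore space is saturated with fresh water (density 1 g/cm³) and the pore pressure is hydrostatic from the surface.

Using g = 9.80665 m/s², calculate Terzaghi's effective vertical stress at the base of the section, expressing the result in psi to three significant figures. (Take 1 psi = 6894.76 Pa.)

Overburden (lithostatic) stress σ_v:
unconsolidated sand: 1910 kg/m³ × 9.80665 m/s² × 400 m = 7.492×10^6 Pa = 7.492 MPa
loess: 1450 kg/m³ × 9.80665 m/s² × 200 m = 2.844×10^6 Pa = 2.844 MPa
dolomite: 2790 kg/m³ × 9.80665 m/s² × 890 m = 2.435×10^7 Pa = 24.35 MPa
gypsum: 2332 kg/m³ × 9.80665 m/s² × 1120 m = 2.561×10^7 Pa = 25.61 MPa
Total = 7.492 + 2.844 + 24.35 + 25.61 = 60.301 MPa
Pore pressure P_p = 1000 kg/m³ × 9.80665 m/s² × 2610 m = 2.560×10^7 Pa = 25.60 MPa
Effective stress σ' = σ_v − P_p = 60.30 − 25.60 = 34.705 MPa = 5033.6 psi

5030 psi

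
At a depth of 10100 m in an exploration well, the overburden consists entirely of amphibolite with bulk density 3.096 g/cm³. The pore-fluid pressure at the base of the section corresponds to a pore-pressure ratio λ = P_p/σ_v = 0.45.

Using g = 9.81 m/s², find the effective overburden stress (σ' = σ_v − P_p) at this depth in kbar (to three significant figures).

Overburden (lithostatic) stress σ_v:
amphibolite: 3096 kg/m³ × 9.81 m/s² × 10100 m = 3.068×10^8 Pa = 306.8 MPa
Pore pressure P_p = λ·σ_v = 0.45 × 306.8 MPa = 138.0 MPa
Effective stress σ' = σ_v − P_p = 306.8 − 138.0 = 168.72 MPa = 1.6872 kbar

1.69 kbar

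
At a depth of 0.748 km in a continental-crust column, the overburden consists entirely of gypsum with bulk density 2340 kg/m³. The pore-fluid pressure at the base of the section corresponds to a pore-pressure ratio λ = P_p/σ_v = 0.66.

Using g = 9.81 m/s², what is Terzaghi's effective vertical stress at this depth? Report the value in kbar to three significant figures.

Overburden (lithostatic) stress σ_v:
gypsum: 2340 kg/m³ × 9.81 m/s² × 748 m = 1.717×10^7 Pa = 17.17 MPa
Pore pressure P_p = λ·σ_v = 0.66 × 17.17 MPa = 11.33 MPa
Effective stress σ' = σ_v − P_p = 17.17 − 11.33 = 5.8380 MPa = 0.058380 kbar

0.0584 kbar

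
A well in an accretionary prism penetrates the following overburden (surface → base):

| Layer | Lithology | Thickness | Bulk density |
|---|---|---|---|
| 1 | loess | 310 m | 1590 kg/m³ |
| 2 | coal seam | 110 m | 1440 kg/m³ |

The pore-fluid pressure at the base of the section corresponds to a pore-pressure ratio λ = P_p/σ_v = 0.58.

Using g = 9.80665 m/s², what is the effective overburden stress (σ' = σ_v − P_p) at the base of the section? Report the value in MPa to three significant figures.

2.68 MPa

Overburden (lithostatic) stress σ_v:
loess: 1590 kg/m³ × 9.80665 m/s² × 310 m = 4.834×10^6 Pa = 4.834 MPa
coal seam: 1440 kg/m³ × 9.80665 m/s² × 110 m = 1.553×10^6 Pa = 1.553 MPa
Total = 4.834 + 1.553 = 6.3871 MPa
Pore pressure P_p = λ·σ_v = 0.58 × 6.387 MPa = 3.705 MPa
Effective stress σ' = σ_v − P_p = 6.387 − 3.705 = 2.6826 MPa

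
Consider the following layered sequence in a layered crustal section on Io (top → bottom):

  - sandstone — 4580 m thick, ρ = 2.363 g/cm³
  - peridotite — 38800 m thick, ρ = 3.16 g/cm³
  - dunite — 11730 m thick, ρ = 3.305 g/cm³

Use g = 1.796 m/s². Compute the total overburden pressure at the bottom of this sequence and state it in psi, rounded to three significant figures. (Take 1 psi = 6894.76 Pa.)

44900 psi

sandstone: 2363 kg/m³ × 1.796 m/s² × 4580 m = 1.944×10^7 Pa = 2819 psi
peridotite: 3160 kg/m³ × 1.796 m/s² × 38800 m = 2.202×10^8 Pa = 31938 psi
dunite: 3305 kg/m³ × 1.796 m/s² × 11730 m = 6.963×10^7 Pa = 10098 psi
Total = 2819 + 31938 + 10098 = 44856 psi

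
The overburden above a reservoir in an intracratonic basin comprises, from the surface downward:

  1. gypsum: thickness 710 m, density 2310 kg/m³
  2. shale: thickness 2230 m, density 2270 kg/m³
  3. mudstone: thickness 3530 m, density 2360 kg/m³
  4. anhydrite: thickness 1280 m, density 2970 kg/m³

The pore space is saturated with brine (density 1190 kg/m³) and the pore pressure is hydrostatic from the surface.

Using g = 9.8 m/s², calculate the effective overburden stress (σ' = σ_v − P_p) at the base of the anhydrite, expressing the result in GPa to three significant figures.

0.0942 GPa

Overburden (lithostatic) stress σ_v:
gypsum: 2310 kg/m³ × 9.8 m/s² × 710 m = 1.607×10^7 Pa = 16.07 MPa
shale: 2270 kg/m³ × 9.8 m/s² × 2230 m = 4.961×10^7 Pa = 49.61 MPa
mudstone: 2360 kg/m³ × 9.8 m/s² × 3530 m = 8.164×10^7 Pa = 81.64 MPa
anhydrite: 2970 kg/m³ × 9.8 m/s² × 1280 m = 3.726×10^7 Pa = 37.26 MPa
Total = 16.07 + 49.61 + 81.64 + 37.26 = 184.58 MPa
Pore pressure P_p = 1190 kg/m³ × 9.8 m/s² × 7750 m = 9.038×10^7 Pa = 90.38 MPa
Effective stress σ' = σ_v − P_p = 184.6 − 90.38 = 94.199 MPa = 0.094199 GPa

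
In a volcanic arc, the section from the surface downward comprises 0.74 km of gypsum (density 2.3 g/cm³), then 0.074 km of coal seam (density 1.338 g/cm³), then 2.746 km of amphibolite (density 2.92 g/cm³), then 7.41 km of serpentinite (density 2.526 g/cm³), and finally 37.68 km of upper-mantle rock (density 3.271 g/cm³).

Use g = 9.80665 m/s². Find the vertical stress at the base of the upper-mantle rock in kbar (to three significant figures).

gypsum: 2300 kg/m³ × 9.80665 m/s² × 740 m = 1.669×10^7 Pa = 0.1669 kbar
coal seam: 1338 kg/m³ × 9.80665 m/s² × 74 m = 9.710×10^5 Pa = 9.710×10^-3 kbar
amphibolite: 2920 kg/m³ × 9.80665 m/s² × 2746 m = 7.863×10^7 Pa = 0.7863 kbar
serpentinite: 2526 kg/m³ × 9.80665 m/s² × 7410 m = 1.836×10^8 Pa = 1.836 kbar
upper-mantle rock: 3271 kg/m³ × 9.80665 m/s² × 37680 m = 1.209×10^9 Pa = 12.09 kbar
Total = 0.1669 + 9.710×10^-3 + 0.7863 + 1.836 + 12.09 = 14.885 kbar

14.9 kbar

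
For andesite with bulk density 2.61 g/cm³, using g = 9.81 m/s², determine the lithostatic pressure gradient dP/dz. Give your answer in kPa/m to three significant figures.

dP/dz = ρg = 2610 kg/m³ × 9.81 m/s² = 25604 Pa/m
= 25604 Pa/m × (1 kPa/m / 1000.0 Pa/m) = 25.604 kPa/m

25.6 kPa/m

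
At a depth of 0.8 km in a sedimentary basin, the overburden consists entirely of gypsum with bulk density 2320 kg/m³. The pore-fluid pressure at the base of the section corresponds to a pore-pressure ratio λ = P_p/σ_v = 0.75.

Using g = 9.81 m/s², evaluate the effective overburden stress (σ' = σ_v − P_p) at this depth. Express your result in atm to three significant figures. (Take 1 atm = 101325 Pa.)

Overburden (lithostatic) stress σ_v:
gypsum: 2320 kg/m³ × 9.81 m/s² × 800 m = 1.821×10^7 Pa = 18.21 MPa
Pore pressure P_p = λ·σ_v = 0.75 × 18.21 MPa = 13.66 MPa
Effective stress σ' = σ_v − P_p = 18.21 − 13.66 = 4.5518 MPa = 44.923 atm

44.9 atm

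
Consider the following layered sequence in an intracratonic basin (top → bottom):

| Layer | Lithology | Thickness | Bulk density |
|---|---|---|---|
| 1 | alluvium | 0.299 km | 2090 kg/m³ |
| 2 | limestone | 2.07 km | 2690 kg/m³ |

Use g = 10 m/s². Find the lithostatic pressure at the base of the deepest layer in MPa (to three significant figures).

alluvium: 2090 kg/m³ × 10 m/s² × 299 m = 6.249×10^6 Pa = 6.249 MPa
limestone: 2690 kg/m³ × 10 m/s² × 2070 m = 5.568×10^7 Pa = 55.68 MPa
Total = 6.249 + 55.68 = 61.932 MPa

61.9 MPa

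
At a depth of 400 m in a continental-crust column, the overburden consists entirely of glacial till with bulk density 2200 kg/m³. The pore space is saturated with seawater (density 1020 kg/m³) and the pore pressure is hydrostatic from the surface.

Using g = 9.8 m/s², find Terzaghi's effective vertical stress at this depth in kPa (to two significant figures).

4600 kPa

Overburden (lithostatic) stress σ_v:
glacial till: 2200 kg/m³ × 9.8 m/s² × 400 m = 8.624×10^6 Pa = 8.624 MPa
Pore pressure P_p = 1020 kg/m³ × 9.8 m/s² × 400 m = 3.998×10^6 Pa = 3.998 MPa
Effective stress σ' = σ_v − P_p = 8.624 − 3.998 = 4.6256 MPa = 4625.6 kPa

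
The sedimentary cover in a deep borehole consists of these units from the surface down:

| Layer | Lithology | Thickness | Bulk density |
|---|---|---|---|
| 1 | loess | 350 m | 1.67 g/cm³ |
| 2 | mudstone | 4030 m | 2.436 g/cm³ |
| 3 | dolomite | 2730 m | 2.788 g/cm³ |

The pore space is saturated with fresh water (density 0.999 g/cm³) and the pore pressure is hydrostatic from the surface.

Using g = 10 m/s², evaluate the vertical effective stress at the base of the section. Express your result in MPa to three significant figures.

109 MPa

Overburden (lithostatic) stress σ_v:
loess: 1670 kg/m³ × 10 m/s² × 350 m = 5.845×10^6 Pa = 5.845 MPa
mudstone: 2436 kg/m³ × 10 m/s² × 4030 m = 9.817×10^7 Pa = 98.17 MPa
dolomite: 2788 kg/m³ × 10 m/s² × 2730 m = 7.611×10^7 Pa = 76.11 MPa
Total = 5.845 + 98.17 + 76.11 = 180.13 MPa
Pore pressure P_p = 999 kg/m³ × 10 m/s² × 7110 m = 7.103×10^7 Pa = 71.03 MPa
Effective stress σ' = σ_v − P_p = 180.1 − 71.03 = 109.10 MPa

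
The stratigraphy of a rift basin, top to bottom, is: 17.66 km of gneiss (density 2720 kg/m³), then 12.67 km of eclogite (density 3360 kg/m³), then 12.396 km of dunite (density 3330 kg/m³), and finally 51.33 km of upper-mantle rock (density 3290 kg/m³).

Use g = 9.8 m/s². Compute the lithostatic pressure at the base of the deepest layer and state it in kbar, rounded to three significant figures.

29.5 kbar

gneiss: 2720 kg/m³ × 9.8 m/s² × 17660 m = 4.707×10^8 Pa = 4.707 kbar
eclogite: 3360 kg/m³ × 9.8 m/s² × 12670 m = 4.172×10^8 Pa = 4.172 kbar
dunite: 3330 kg/m³ × 9.8 m/s² × 12396 m = 4.045×10^8 Pa = 4.045 kbar
upper-mantle rock: 3290 kg/m³ × 9.8 m/s² × 51330 m = 1.655×10^9 Pa = 16.55 kbar
Total = 4.707 + 4.172 + 4.045 + 16.55 = 29.475 kbar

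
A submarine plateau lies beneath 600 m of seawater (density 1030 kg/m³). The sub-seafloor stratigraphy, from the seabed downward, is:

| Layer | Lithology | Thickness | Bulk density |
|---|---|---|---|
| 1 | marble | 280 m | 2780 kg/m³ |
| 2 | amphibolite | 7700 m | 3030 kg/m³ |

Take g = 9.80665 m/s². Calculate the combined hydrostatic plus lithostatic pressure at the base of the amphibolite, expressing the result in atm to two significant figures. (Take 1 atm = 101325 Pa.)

seawater: 1030 kg/m³ × 9.80665 m/s² × 600 m = 6.061×10^6 Pa = 59.81 atm
marble: 2780 kg/m³ × 9.80665 m/s² × 280 m = 7.633×10^6 Pa = 75.34 atm
amphibolite: 3030 kg/m³ × 9.80665 m/s² × 7700 m = 2.288×10^8 Pa = 2258 atm
Total = 59.81 + 75.34 + 2258 = 2393.2 atm

2400 atm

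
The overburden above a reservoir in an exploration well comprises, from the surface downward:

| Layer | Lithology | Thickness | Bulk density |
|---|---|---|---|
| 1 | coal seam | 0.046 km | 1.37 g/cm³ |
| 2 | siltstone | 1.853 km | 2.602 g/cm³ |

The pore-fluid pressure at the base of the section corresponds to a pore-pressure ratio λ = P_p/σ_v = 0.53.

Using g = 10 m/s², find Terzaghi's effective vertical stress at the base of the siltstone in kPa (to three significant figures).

23000 kPa

Overburden (lithostatic) stress σ_v:
coal seam: 1370 kg/m³ × 10 m/s² × 46 m = 6.302×10^5 Pa = 0.6302 MPa
siltstone: 2602 kg/m³ × 10 m/s² × 1853 m = 4.822×10^7 Pa = 48.22 MPa
Total = 0.6302 + 48.22 = 48.845 MPa
Pore pressure P_p = λ·σ_v = 0.53 × 48.85 MPa = 25.89 MPa
Effective stress σ' = σ_v − P_p = 48.85 − 25.89 = 22.957 MPa = 22957 kPa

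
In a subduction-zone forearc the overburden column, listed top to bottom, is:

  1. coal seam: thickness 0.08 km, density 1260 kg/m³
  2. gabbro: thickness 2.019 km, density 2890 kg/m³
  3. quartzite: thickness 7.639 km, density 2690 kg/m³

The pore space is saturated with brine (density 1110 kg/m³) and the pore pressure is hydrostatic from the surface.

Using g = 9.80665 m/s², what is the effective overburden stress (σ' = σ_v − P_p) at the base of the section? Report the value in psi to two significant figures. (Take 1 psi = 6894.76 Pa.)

22000 psi

Overburden (lithostatic) stress σ_v:
coal seam: 1260 kg/m³ × 9.80665 m/s² × 80 m = 9.885×10^5 Pa = 0.9885 MPa
gabbro: 2890 kg/m³ × 9.80665 m/s² × 2019 m = 5.722×10^7 Pa = 57.22 MPa
quartzite: 2690 kg/m³ × 9.80665 m/s² × 7639 m = 2.015×10^8 Pa = 201.5 MPa
Total = 0.9885 + 57.22 + 201.5 = 259.73 MPa
Pore pressure P_p = 1110 kg/m³ × 9.80665 m/s² × 9738 m = 1.060×10^8 Pa = 106.0 MPa
Effective stress σ' = σ_v − P_p = 259.7 − 106.0 = 153.72 MPa = 22296 psi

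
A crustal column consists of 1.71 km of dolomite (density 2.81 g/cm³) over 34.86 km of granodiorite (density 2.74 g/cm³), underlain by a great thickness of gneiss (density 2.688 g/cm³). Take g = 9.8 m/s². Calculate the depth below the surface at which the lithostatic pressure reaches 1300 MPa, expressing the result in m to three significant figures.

48600 m

Pressure at base of upper layers: 2810×9.8×1710 + 2740×9.8×34860 = 9.832×10^8 Pa = 983.2 MPa
Remaining pressure to be supplied by gneiss: 1.300×10^9 − 9.832×10^8 = 3.168×10^8 Pa
Additional depth in gneiss = 3.168×10^8 Pa / (2688 kg/m³ × 9.8 m/s²) = 12028 m
Total depth = 36570 m + 12028 m = 48598 m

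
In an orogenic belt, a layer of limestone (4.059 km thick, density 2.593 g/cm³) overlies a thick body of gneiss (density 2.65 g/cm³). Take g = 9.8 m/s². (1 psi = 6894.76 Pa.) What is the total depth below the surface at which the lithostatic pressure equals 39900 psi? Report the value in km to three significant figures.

Pressure at base of upper layers: 2593×9.8×4059 = 1.031×10^8 Pa = 14960 psi
Remaining pressure to be supplied by gneiss: 2.751×10^8 − 1.031×10^8 = 1.720×10^8 Pa
Additional depth in gneiss = 1.720×10^8 Pa / (2650 kg/m³ × 9.8 m/s²) = 6621.3 m
Total depth = 4059 m + 6621.3 m = 10680 m
= 10.680 km

10.7 km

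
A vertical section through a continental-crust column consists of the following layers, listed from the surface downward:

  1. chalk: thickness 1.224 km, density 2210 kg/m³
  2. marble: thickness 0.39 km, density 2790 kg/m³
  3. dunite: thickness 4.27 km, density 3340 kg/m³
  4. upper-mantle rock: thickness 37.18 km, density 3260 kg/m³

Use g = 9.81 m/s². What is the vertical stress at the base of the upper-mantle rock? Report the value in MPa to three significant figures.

chalk: 2210 kg/m³ × 9.81 m/s² × 1224 m = 2.654×10^7 Pa = 26.54 MPa
marble: 2790 kg/m³ × 9.81 m/s² × 390 m = 1.067×10^7 Pa = 10.67 MPa
dunite: 3340 kg/m³ × 9.81 m/s² × 4270 m = 1.399×10^8 Pa = 139.9 MPa
upper-mantle rock: 3260 kg/m³ × 9.81 m/s² × 37180 m = 1.189×10^9 Pa = 1189 MPa
Total = 26.54 + 10.67 + 139.9 + 1189 = 1366.2 MPa

1370 MPa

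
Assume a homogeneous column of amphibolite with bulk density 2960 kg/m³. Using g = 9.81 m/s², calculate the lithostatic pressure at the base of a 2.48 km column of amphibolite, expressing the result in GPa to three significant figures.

amphibolite: 2960 kg/m³ × 9.81 m/s² × 2480 m = 7.201×10^7 Pa = 0.07201 GPa

0.0720 GPa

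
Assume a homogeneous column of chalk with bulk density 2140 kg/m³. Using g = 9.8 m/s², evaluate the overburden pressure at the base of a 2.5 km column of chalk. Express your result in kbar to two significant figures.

chalk: 2140 kg/m³ × 9.8 m/s² × 2500 m = 5.243×10^7 Pa = 0.5243 kbar

0.52 kbar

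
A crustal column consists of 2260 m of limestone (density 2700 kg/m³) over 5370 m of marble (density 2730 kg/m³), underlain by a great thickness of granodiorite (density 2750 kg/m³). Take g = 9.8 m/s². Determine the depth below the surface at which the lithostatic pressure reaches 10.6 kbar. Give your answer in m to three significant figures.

39400 m

Pressure at base of upper layers: 2700×9.8×2260 + 2730×9.8×5370 = 2.035×10^8 Pa = 2.035 kbar
Remaining pressure to be supplied by granodiorite: 1.060×10^9 − 2.035×10^8 = 8.565×10^8 Pa
Additional depth in granodiorite = 8.565×10^8 Pa / (2750 kg/m³ × 9.8 m/s²) = 31782 m
Total depth = 7630 m + 31782 m = 39412 m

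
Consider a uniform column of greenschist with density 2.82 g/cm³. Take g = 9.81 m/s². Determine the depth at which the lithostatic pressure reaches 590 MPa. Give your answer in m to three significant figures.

21300 m

h = P/(ρg) = 590 MPa / (2820 kg/m³ × 9.81 m/s²) = 5.900×10^8 Pa / 27664 Pa/m = 21327 m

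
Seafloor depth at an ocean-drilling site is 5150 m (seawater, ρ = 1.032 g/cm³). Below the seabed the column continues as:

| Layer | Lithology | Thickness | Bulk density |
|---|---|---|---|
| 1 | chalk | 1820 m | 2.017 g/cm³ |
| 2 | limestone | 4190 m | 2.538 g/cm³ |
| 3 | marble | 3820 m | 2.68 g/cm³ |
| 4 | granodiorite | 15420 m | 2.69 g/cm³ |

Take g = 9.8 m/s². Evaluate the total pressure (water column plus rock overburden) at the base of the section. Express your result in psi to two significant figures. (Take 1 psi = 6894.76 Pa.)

seawater: 1032 kg/m³ × 9.8 m/s² × 5150 m = 5.209×10^7 Pa = 7554 psi
chalk: 2017 kg/m³ × 9.8 m/s² × 1820 m = 3.598×10^7 Pa = 5218 psi
limestone: 2538 kg/m³ × 9.8 m/s² × 4190 m = 1.042×10^8 Pa = 15115 psi
marble: 2680 kg/m³ × 9.8 m/s² × 3820 m = 1.003×10^8 Pa = 14551 psi
granodiorite: 2690 kg/m³ × 9.8 m/s² × 15420 m = 4.065×10^8 Pa = 58958 psi
Total = 7554 + 5218 + 15115 + 14551 + 58958 = 1.0140×10^5 psi

100000 psi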